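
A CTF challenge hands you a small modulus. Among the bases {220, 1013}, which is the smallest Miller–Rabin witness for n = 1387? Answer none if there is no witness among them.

none

n − 1 = 1386 = 2^1 · 693, so s = 1 and d = 693.
Base 220: x_0 = 220^693 mod 1387 = 1. x_0 = 1, so 220 is not a witness.
Base 1013: x_0 = 1013^693 mod 1387 = 1. x_0 = 1, so 1013 is not a witness.
No listed base is a witness for 1387.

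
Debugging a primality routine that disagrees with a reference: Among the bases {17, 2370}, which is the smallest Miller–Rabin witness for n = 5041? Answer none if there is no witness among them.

n − 1 = 5040 = 2^4 · 315, so s = 4 and d = 315.
Base 17: x_0 = 17^315 mod 5041 = 3549. x_0 is neither 1 nor 5040, so continue squaring. x_1 = 3549^2 mod 5041 = 2983. x_2 = 2983^2 mod 5041 = 924. x_3 = 924^2 mod 5041 = 1847. Reached i = s−1 = 3 without hitting −1: 17 is a Miller–Rabin witness and 5041 is composite.
Base 2370: x_0 = 2370^315 mod 5041 = 2557. x_0 is neither 1 nor 5040, so continue squaring. x_1 = 2557^2 mod 5041 = 72. x_2 = 72^2 mod 5041 = 143. x_3 = 143^2 mod 5041 = 285. Reached i = s−1 = 3 without hitting −1: 2370 is a Miller–Rabin witness and 5041 is composite.
The smallest witness among the given bases is 17.

17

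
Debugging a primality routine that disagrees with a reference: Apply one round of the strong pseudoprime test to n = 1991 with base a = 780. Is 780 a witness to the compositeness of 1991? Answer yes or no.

no

n − 1 = 1990 = 2^1 · 995, so s = 1 and d = 995.
x_0 = 780^995 mod 1991 = 1990.
x_0 = 1990 ≡ −1, so 780 is not a witness.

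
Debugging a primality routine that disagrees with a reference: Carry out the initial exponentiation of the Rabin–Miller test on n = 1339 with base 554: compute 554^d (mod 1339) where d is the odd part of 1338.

n − 1 = 1338 = 2^1 · 669, so s = 1 and d = 669.
By repeated squaring, 554^669 ≡ 125 (mod 1339).

125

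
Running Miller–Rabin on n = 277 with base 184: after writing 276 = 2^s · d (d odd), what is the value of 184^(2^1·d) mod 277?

n − 1 = 276 = 2^2 · 69, so s = 2 and d = 69.
Repeated squaring mod 277: 184^1 ≡ 184, 184^2 ≡ 62, 184^4 ≡ 243, 184^8 ≡ 48, 184^16 ≡ 88, 184^32 ≡ 265, 184^64 ≡ 144.
69 = 64 + 4 + 1, so 184^69 ≡ 144·243·184 ≡ 217 (mod 277).
x_0 = 217.
x_1 = 217^2 mod 277 = 276.

276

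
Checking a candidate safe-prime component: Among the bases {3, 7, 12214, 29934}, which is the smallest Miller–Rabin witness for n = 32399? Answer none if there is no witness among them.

3

n − 1 = 32398 = 2^1 · 16199, so s = 1 and d = 16199.
Base 3: x_0 = 3^16199 mod 32399 = 21841. x_0 ∉ {1, 32398} and s = 1, so 3 is a Miller–Rabin witness and 32399 is composite.
Base 7: x_0 = 7^16199 mod 32399 = 14506. x_0 ∉ {1, 32398} and s = 1, so 7 is a Miller–Rabin witness and 32399 is composite.
Base 12214: x_0 = 12214^16199 mod 32399 = 8455. x_0 ∉ {1, 32398} and s = 1, so 12214 is a Miller–Rabin witness and 32399 is composite.
Base 29934: x_0 = 29934^16199 mod 32399 = 1831. x_0 ∉ {1, 32398} and s = 1, so 29934 is a Miller–Rabin witness and 32399 is composite.
The smallest witness among the given bases is 3.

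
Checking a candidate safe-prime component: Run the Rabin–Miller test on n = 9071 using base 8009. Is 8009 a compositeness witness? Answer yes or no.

yes

n − 1 = 9070 = 2^1 · 4535, so s = 1 and d = 4535.
By repeated squaring, 8009^4535 ≡ 4663 (mod 9071).
x_0 = 8009^4535 mod 9071 = 4663.
x_0 ∉ {1, 9070} and s = 1, so 8009 is a Miller–Rabin witness and 9071 is composite.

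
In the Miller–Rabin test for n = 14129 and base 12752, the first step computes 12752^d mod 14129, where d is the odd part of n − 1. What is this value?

n − 1 = 14128 = 2^4 · 883, so s = 4 and d = 883.
Repeated squaring mod 14129: 12752^1 ≡ 12752, 12752^2 ≡ 2843, 12752^4 ≡ 861, 12752^8 ≡ 6613, 12752^16 ≡ 2514, 12752^32 ≡ 4533, 12752^64 ≡ 4523, 12752^128 ≡ 12866, 12752^256 ≡ 12721, 12752^512 ≡ 4404.
883 = 512 + 256 + 64 + 32 + 16 + 2 + 1, so 12752^883 ≡ 4404·12721·4523·4533·2514·2843·12752 ≡ 11157 (mod 14129).

11157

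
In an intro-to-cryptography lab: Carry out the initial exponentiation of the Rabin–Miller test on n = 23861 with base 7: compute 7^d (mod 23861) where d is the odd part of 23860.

n − 1 = 23860 = 2^2 · 5965, so s = 2 and d = 5965.
Repeated squaring mod 23861: 7^1 ≡ 7, 7^2 ≡ 49, 7^4 ≡ 2401, 7^8 ≡ 14300, 7^16 ≡ 1230, 7^32 ≡ 9657, 7^64 ≡ 8861, 7^128 ≡ 14631, 7^256 ≡ 9130, 7^512 ≡ 10427, 7^1024 ≡ 11613, 7^2048 ≡ 23258, 7^4096 ≡ 5694.
5965 = 4096 + 1024 + 512 + 256 + 64 + 8 + 4 + 1, so 7^5965 ≡ 5694·11613·10427·9130·8861·14300·2401·7 ≡ 21659 (mod 23861).

21659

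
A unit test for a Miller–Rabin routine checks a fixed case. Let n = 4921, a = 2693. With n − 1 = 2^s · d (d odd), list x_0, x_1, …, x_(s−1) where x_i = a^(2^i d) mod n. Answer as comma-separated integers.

4150, 3921, 1037

n − 1 = 4920 = 2^3 · 615, so s = 3 and d = 615.
x_0 = 2693^615 mod 4921 = 4150.
x_1 = 4150^2 mod 4921 = 3921.
x_2 = 3921^2 mod 4921 = 1037.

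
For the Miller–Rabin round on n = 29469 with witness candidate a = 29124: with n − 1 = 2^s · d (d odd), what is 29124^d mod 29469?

21588

n − 1 = 29468 = 2^2 · 7367, so s = 2 and d = 7367.
29124^7367 mod 29469 = 21588.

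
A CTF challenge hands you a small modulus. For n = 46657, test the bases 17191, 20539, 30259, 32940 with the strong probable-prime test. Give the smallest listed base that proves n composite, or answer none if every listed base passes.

20539

n − 1 = 46656 = 2^6 · 729, so s = 6 and d = 729.
Base 17191: x_0 = 17191^729 mod 46657 = 41150. x_0 is neither 1 nor 46656, so continue squaring. x_1 = 41150^2 mod 46657 = 46656. x_1 ≡ −1, so 17191 is not a witness.
Base 20539: x_0 = 20539^729 mod 46657 = 26454. x_0 is neither 1 nor 46656, so continue squaring. x_1 = 26454^2 mod 46657 = 5773. x_2 = 5773^2 mod 46657 = 14431. x_3 = 14431^2 mod 46657 = 23570. x_4 = 23570^2 mod 46657 = 1. x_4 = 1 but x_3 ≠ ±1, a nontrivial square root of 1 — 20539 is a witness and 46657 is composite.
Base 30259: x_0 = 30259^729 mod 46657 = 16908. x_0 is neither 1 nor 46656, so continue squaring. x_1 = 16908^2 mod 46657 = 13025. x_2 = 13025^2 mod 46657 = 5773. x_3 = 5773^2 mod 46657 = 14431. x_4 = 14431^2 mod 46657 = 23570. x_5 = 23570^2 mod 46657 = 1. x_5 = 1 but x_4 ≠ ±1, a nontrivial square root of 1 — 30259 is a witness and 46657 is composite.
Base 32940: x_0 = 32940^729 mod 46657 = 42440. x_0 is neither 1 nor 46656, so continue squaring. x_1 = 42440^2 mod 46657 = 6772. x_2 = 6772^2 mod 46657 = 42810. x_3 = 42810^2 mod 46657 = 9140. x_4 = 9140^2 mod 46657 = 23570. x_5 = 23570^2 mod 46657 = 1. x_5 = 1 but x_4 ≠ ±1, a nontrivial square root of 1 — 32940 is a witness and 46657 is composite.
The smallest witness among the given bases is 20539.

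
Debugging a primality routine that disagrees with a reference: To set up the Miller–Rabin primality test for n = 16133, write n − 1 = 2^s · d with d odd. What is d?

Halving: 16132 → 8066 → 4033; 4033 is odd.
So 16132 = 2^2 · 4033.

4033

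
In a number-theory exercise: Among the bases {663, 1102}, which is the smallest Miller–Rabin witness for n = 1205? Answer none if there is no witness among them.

n − 1 = 1204 = 2^2 · 301, so s = 2 and d = 301.
Base 663: x_0 = 663^301 mod 1205 = 663. x_0 is neither 1 nor 1204, so continue squaring. x_1 = 663^2 mod 1205 = 949. Reached i = s−1 = 1 without hitting −1: 663 is a Miller–Rabin witness and 1205 is composite.
Base 1102: x_0 = 1102^301 mod 1205 = 567. x_0 is neither 1 nor 1204, so continue squaring. x_1 = 567^2 mod 1205 = 959. Reached i = s−1 = 1 without hitting −1: 1102 is a Miller–Rabin witness and 1205 is composite.
The smallest witness among the given bases is 663.

663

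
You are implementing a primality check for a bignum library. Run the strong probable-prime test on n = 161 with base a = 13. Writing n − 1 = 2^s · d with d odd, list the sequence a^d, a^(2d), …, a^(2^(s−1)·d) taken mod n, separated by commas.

27, 85, 141, 78, 127

n − 1 = 160 = 2^5 · 5, so s = 5 and d = 5.
x_0 = 13^5 mod 161 = 27.
x_1 = 27^2 mod 161 = 85.
x_2 = 85^2 mod 161 = 141.
x_3 = 141^2 mod 161 = 78.
x_4 = 78^2 mod 161 = 127.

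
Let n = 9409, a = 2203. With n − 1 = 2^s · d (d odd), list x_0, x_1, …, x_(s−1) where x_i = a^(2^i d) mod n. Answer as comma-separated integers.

n − 1 = 9408 = 2^6 · 147, so s = 6 and d = 147.
x_0 = 2203^147 mod 9409 = 8663.
x_1 = 8663^2 mod 9409 = 1385.
x_2 = 1385^2 mod 9409 = 8198.
x_3 = 8198^2 mod 9409 = 8126.
x_4 = 8126^2 mod 9409 = 8923.
x_5 = 8923^2 mod 9409 = 971.

8663, 1385, 8198, 8126, 8923, 971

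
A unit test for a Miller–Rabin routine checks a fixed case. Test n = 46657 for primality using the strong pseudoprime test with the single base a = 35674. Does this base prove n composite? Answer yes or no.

n − 1 = 46656 = 2^6 · 729, so s = 6 and d = 729.
Repeated squaring mod 46657: 35674^1 ≡ 35674, 35674^2 ≡ 17944, 35674^4 ≡ 7179, 35674^8 ≡ 28713, 35674^16 ≡ 7179, 35674^32 ≡ 28713, 35674^64 ≡ 7179, 35674^128 ≡ 28713, 35674^256 ≡ 7179, 35674^512 ≡ 28713.
729 = 512 + 128 + 64 + 16 + 8 + 1, so 35674^729 ≡ 28713·28713·7179·7179·28713·35674 ≡ 46441 (mod 46657).
x_0 = 35674^729 mod 46657 = 46441.
x_0 is neither 1 nor 46656, so continue squaring.
x_1 = 46441^2 mod 46657 = 46656.
x_1 ≡ −1, so 35674 is not a witness.

no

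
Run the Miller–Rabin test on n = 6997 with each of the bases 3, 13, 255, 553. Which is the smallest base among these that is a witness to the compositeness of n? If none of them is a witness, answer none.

n − 1 = 6996 = 2^2 · 1749, so s = 2 and d = 1749.
Base 3: x_0 = 3^1749 mod 6997 = 1. x_0 = 1, so 3 is not a witness.
Base 13: x_0 = 13^1749 mod 6997 = 6996. x_0 = 6996 ≡ −1, so 13 is not a witness.
Base 255: x_0 = 255^1749 mod 6997 = 6996. x_0 = 6996 ≡ −1, so 255 is not a witness.
Base 553: x_0 = 553^1749 mod 6997 = 1. x_0 = 1, so 553 is not a witness.
No listed base is a witness for 6997.

none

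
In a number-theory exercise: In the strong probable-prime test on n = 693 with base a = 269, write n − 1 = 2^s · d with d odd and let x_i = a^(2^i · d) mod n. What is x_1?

n − 1 = 692 = 2^2 · 173, so s = 2 and d = 173.
x_0 = 269^173 mod 693 = 26.
x_1 = 26^2 mod 693 = 676.

676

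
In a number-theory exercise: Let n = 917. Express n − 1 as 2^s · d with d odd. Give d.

Halving: 916 → 458 → 229; 229 is odd.
So 916 = 2^2 · 229.

229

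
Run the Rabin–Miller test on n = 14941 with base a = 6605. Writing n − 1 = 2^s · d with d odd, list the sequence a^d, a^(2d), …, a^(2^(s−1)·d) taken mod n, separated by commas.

6941, 7697

n − 1 = 14940 = 2^2 · 3735, so s = 2 and d = 3735.
x_0 = 6605^3735 mod 14941 = 6941.
x_1 = 6941^2 mod 14941 = 7697.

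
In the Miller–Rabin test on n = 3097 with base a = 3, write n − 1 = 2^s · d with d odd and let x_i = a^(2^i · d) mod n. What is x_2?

n − 1 = 3096 = 2^3 · 387, so s = 3 and d = 387.
Repeated squaring mod 3097: 3^1 ≡ 3, 3^2 ≡ 9, 3^4 ≡ 81, 3^8 ≡ 367, 3^16 ≡ 1518, 3^32 ≡ 156, 3^64 ≡ 2657, 3^128 ≡ 1586, 3^256 ≡ 632.
387 = 256 + 128 + 2 + 1, so 3^387 ≡ 632·1586·9·3 ≡ 1918 (mod 3097).
x_0 = 1918.
x_1 = 1918^2 mod 3097 = 2585.
x_2 = 2585^2 mod 3097 = 1996.

1996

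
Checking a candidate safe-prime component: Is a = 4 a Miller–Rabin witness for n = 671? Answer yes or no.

n − 1 = 670 = 2^1 · 335, so s = 1 and d = 335.
x_0 = 4^335 mod 671 = 353.
x_0 ∉ {1, 670} and s = 1, so 4 is a Miller–Rabin witness and 671 is composite.

yes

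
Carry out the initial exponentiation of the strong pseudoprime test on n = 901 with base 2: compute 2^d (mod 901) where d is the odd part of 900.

n − 1 = 900 = 2^2 · 225, so s = 2 and d = 225.
2^225 mod 901 = 427.

427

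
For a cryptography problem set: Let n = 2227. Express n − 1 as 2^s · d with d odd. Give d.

Halving: 2226 → 1113; 1113 is odd.
So 2226 = 2^1 · 1113.

1113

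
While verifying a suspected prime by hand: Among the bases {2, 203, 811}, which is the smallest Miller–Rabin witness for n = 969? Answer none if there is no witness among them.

n − 1 = 968 = 2^3 · 121, so s = 3 and d = 121.
Base 2: x_0 = 2^121 mod 969 = 155. x_0 is neither 1 nor 968, so continue squaring. x_1 = 155^2 mod 969 = 769. x_2 = 769^2 mod 969 = 271. Reached i = s−1 = 2 without hitting −1: 2 is a Miller–Rabin witness and 969 is composite.
Base 203: x_0 = 203^121 mod 969 = 509. x_0 is neither 1 nor 968, so continue squaring. x_1 = 509^2 mod 969 = 358. x_2 = 358^2 mod 969 = 256. Reached i = s−1 = 2 without hitting −1: 203 is a Miller–Rabin witness and 969 is composite.
Base 811: x_0 = 811^121 mod 969 = 889. x_0 is neither 1 nor 968, so continue squaring. x_1 = 889^2 mod 969 = 586. x_2 = 586^2 mod 969 = 370. Reached i = s−1 = 2 without hitting −1: 811 is a Miller–Rabin witness and 969 is composite.
The smallest witness among the given bases is 2.

2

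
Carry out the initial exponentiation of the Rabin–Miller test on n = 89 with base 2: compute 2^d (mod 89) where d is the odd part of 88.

n − 1 = 88 = 2^3 · 11, so s = 3 and d = 11.
Repeated squaring mod 89: 2^1 ≡ 2, 2^2 ≡ 4, 2^4 ≡ 16, 2^8 ≡ 78.
11 = 8 + 2 + 1, so 2^11 ≡ 78·4·2 ≡ 1 (mod 89).

1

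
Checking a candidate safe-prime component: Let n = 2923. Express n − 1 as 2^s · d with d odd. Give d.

1461

Halving: 2922 → 1461; 1461 is odd.
So 2922 = 2^1 · 1461.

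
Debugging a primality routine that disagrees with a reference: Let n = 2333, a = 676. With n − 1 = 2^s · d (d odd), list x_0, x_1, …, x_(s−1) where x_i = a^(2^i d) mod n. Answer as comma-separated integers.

1, 1

n − 1 = 2332 = 2^2 · 583, so s = 2 and d = 583.
x_0 = 676^583 mod 2333 = 1.
x_1 = 1^2 mod 2333 = 1.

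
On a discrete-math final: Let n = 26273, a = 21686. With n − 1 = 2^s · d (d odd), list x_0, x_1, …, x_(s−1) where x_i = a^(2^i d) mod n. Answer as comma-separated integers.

669, 920, 5664, 1563, 25853

n − 1 = 26272 = 2^5 · 821, so s = 5 and d = 821.
x_0 = 21686^821 mod 26273 = 669.
x_1 = 669^2 mod 26273 = 920.
x_2 = 920^2 mod 26273 = 5664.
x_3 = 5664^2 mod 26273 = 1563.
x_4 = 1563^2 mod 26273 = 25853.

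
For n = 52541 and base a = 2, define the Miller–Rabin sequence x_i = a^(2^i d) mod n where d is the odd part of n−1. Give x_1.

52540

n − 1 = 52540 = 2^2 · 13135, so s = 2 and d = 13135.
By repeated squaring, 2^13135 ≡ 47264 (mod 52541).
x_0 = 47264.
x_1 = 47264^2 mod 52541 = 52540.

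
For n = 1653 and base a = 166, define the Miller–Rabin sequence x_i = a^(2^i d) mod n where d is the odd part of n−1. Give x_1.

n − 1 = 1652 = 2^2 · 413, so s = 2 and d = 413.
Repeated squaring mod 1653: 166^1 ≡ 166, 166^2 ≡ 1108, 166^4 ≡ 1138, 166^8 ≡ 745, 166^16 ≡ 1270, 166^32 ≡ 1225, 166^64 ≡ 1354, 166^128 ≡ 139, 166^256 ≡ 1138.
413 = 256 + 128 + 16 + 8 + 4 + 1, so 166^413 ≡ 1138·139·1270·745·1138·166 ≡ 1003 (mod 1653).
x_0 = 1003.
x_1 = 1003^2 mod 1653 = 985.

985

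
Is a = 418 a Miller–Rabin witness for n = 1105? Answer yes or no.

n − 1 = 1104 = 2^4 · 69, so s = 4 and d = 69.
x_0 = 418^69 mod 1105 = 278.
x_0 is neither 1 nor 1104, so continue squaring.
x_1 = 278^2 mod 1105 = 1039.
x_2 = 1039^2 mod 1105 = 1041.
x_3 = 1041^2 mod 1105 = 781.
Reached i = s−1 = 3 without hitting −1: 418 is a Miller–Rabin witness and 1105 is composite.

yes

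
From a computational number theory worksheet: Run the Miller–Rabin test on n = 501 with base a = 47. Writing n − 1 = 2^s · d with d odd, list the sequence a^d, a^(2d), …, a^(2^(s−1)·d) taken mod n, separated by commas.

395, 214

n − 1 = 500 = 2^2 · 125, so s = 2 and d = 125.
x_0 = 47^125 mod 501 = 395.
x_1 = 395^2 mod 501 = 214.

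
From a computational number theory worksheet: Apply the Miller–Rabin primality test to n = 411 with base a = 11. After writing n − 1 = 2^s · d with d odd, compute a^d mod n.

n − 1 = 410 = 2^1 · 205, so s = 1 and d = 205.
Repeated squaring mod 411: 11^1 ≡ 11, 11^2 ≡ 121, 11^4 ≡ 256, 11^8 ≡ 187, 11^16 ≡ 34, 11^32 ≡ 334, 11^64 ≡ 175, 11^128 ≡ 211.
205 = 128 + 64 + 8 + 4 + 1, so 11^205 ≡ 211·175·187·256·11 ≡ 11 (mod 411).

11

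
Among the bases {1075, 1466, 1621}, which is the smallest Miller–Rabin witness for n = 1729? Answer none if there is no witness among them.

n − 1 = 1728 = 2^6 · 27, so s = 6 and d = 27.
Base 1075: x_0 = 1075^27 mod 1729 = 1. x_0 = 1, so 1075 is not a witness.
Base 1466: x_0 = 1466^27 mod 1729 = 1728. x_0 = 1728 ≡ −1, so 1466 is not a witness.
Base 1621: x_0 = 1621^27 mod 1729 = 1. x_0 = 1, so 1621 is not a witness.
No listed base is a witness for 1729.

none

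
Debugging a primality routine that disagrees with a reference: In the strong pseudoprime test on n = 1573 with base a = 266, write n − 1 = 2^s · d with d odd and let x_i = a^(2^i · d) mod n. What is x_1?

207

n − 1 = 1572 = 2^2 · 393, so s = 2 and d = 393.
x_0 = 266^393 mod 1573 = 811.
x_1 = 811^2 mod 1573 = 207.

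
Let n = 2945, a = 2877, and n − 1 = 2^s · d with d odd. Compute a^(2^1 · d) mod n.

n − 1 = 2944 = 2^7 · 23, so s = 7 and d = 23.
x_0 = 2877^23 mod 2945 = 563.
x_1 = 563^2 mod 2945 = 1854.

1854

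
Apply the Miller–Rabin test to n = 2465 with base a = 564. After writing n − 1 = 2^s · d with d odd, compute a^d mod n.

1304

n − 1 = 2464 = 2^5 · 77, so s = 5 and d = 77.
564^77 mod 2465 = 1304.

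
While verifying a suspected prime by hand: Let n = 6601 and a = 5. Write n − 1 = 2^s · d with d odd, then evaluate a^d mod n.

3863

n − 1 = 6600 = 2^3 · 825, so s = 3 and d = 825.
Repeated squaring mod 6601: 5^1 ≡ 5, 5^2 ≡ 25, 5^4 ≡ 625, 5^8 ≡ 1166, 5^16 ≡ 6351, 5^32 ≡ 3091, 5^64 ≡ 2634, 5^128 ≡ 305, 5^256 ≡ 611, 5^512 ≡ 3665.
825 = 512 + 256 + 32 + 16 + 8 + 1, so 5^825 ≡ 3665·611·3091·6351·1166·5 ≡ 3863 (mod 6601).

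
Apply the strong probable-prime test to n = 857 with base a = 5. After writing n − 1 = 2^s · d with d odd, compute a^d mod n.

n − 1 = 856 = 2^3 · 107, so s = 3 and d = 107.
5^107 mod 857 = 188.

188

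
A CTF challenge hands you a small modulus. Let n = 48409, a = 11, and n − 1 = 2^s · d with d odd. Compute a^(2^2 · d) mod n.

1

n − 1 = 48408 = 2^3 · 6051, so s = 3 and d = 6051.
x_0 = 11^6051 mod 48409 = 48408.
x_1 = 48408^2 mod 48409 = 1.
x_2 = 1^2 mod 48409 = 1.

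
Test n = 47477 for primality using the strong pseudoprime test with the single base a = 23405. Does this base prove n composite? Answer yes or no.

yes

n − 1 = 47476 = 2^2 · 11869, so s = 2 and d = 11869.
By repeated squaring, 23405^11869 ≡ 12376 (mod 47477).
x_0 = 23405^11869 mod 47477 = 12376.
x_0 is neither 1 nor 47476, so continue squaring.
x_1 = 12376^2 mod 47477 = 4574.
Reached i = s−1 = 1 without hitting −1: 23405 is a Miller–Rabin witness and 47477 is composite.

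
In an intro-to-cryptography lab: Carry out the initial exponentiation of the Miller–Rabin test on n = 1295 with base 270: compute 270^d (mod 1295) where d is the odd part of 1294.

n − 1 = 1294 = 2^1 · 647, so s = 1 and d = 647.
By repeated squaring, 270^647 ≡ 730 (mod 1295).

730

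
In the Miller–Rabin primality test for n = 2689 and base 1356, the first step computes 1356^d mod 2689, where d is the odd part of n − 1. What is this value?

991

n − 1 = 2688 = 2^7 · 21, so s = 7 and d = 21.
1356^21 mod 2689 = 991.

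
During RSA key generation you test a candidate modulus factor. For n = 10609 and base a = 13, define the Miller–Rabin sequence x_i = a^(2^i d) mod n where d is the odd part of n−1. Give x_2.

722

n − 1 = 10608 = 2^4 · 663, so s = 4 and d = 663.
x_0 = 13^663 mod 10609 = 8138.
x_1 = 8138^2 mod 10609 = 5666.
x_2 = 5666^2 mod 10609 = 722.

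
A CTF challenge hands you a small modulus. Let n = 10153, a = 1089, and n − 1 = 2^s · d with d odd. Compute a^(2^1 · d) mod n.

n − 1 = 10152 = 2^3 · 1269, so s = 3 and d = 1269.
Repeated squaring mod 10153: 1089^1 ≡ 1089, 1089^2 ≡ 8173, 1089^4 ≡ 1342, 1089^8 ≡ 3883, 1089^16 ≡ 484, 1089^32 ≡ 737, 1089^64 ≡ 5060, 1089^128 ≡ 7887, 1089^256 ≡ 7491, 1089^512 ≡ 9603, 1089^1024 ≡ 8063.
1269 = 1024 + 128 + 64 + 32 + 16 + 4 + 1, so 1089^1269 ≡ 8063·7887·5060·737·484·1342·1089 ≡ 4939 (mod 10153).
x_0 = 4939.
x_1 = 4939^2 mod 10153 = 6215.

6215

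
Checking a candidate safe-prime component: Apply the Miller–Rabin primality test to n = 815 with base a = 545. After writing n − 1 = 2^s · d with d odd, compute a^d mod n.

365

n − 1 = 814 = 2^1 · 407, so s = 1 and d = 407.
545^407 mod 815 = 365.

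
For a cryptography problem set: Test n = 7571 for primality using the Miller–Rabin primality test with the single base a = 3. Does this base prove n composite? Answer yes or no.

n − 1 = 7570 = 2^1 · 3785, so s = 1 and d = 3785.
x_0 = 3^3785 mod 7571 = 1611.
x_0 ∉ {1, 7570} and s = 1, so 3 is a Miller–Rabin witness and 7571 is composite.

yes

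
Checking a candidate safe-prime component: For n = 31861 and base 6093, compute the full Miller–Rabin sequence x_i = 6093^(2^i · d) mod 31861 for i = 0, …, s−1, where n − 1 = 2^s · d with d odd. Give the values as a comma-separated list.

14941, 15315

n − 1 = 31860 = 2^2 · 7965, so s = 2 and d = 7965.
x_0 = 6093^7965 mod 31861 = 14941.
x_1 = 14941^2 mod 31861 = 15315.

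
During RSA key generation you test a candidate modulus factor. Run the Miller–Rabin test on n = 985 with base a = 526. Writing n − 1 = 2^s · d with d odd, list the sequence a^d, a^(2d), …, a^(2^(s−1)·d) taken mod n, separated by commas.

256, 526, 876

n − 1 = 984 = 2^3 · 123, so s = 3 and d = 123.
x_0 = 526^123 mod 985 = 256.
x_1 = 256^2 mod 985 = 526.
x_2 = 526^2 mod 985 = 876.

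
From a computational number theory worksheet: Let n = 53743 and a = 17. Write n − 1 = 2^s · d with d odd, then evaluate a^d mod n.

29779

n − 1 = 53742 = 2^1 · 26871, so s = 1 and d = 26871.
17^26871 mod 53743 = 29779.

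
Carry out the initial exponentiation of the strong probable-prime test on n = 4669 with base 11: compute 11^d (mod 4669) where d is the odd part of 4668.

n − 1 = 4668 = 2^2 · 1167, so s = 2 and d = 1167.
By repeated squaring, 11^1167 ≡ 218 (mod 4669).

218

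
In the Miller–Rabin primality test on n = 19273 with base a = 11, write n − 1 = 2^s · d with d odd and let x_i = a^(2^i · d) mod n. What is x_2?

n − 1 = 19272 = 2^3 · 2409, so s = 3 and d = 2409.
x_0 = 11^2409 mod 19273 = 19272.
x_1 = 19272^2 mod 19273 = 1.
x_2 = 1^2 mod 19273 = 1.

1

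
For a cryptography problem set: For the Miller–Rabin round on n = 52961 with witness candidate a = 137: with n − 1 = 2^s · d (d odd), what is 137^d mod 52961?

14966

n − 1 = 52960 = 2^5 · 1655, so s = 5 and d = 1655.
137^1655 mod 52961 = 14966.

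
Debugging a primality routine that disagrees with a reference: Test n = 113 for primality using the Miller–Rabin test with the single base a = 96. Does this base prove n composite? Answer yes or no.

n − 1 = 112 = 2^4 · 7, so s = 4 and d = 7.
x_0 = 96^7 mod 113 = 35.
x_0 is neither 1 nor 112, so continue squaring.
x_1 = 35^2 mod 113 = 95.
x_2 = 95^2 mod 113 = 98.
x_3 = 98^2 mod 113 = 112.
x_3 ≡ −1, so 96 is not a witness.

no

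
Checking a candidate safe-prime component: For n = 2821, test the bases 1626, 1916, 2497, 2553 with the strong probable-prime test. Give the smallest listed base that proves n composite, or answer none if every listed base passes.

n − 1 = 2820 = 2^2 · 705, so s = 2 and d = 705.
Base 1626: x_0 = 1626^705 mod 2821 = 1. x_0 = 1, so 1626 is not a witness.
Base 1916: x_0 = 1916^705 mod 2821 = 993. x_0 is neither 1 nor 2820, so continue squaring. x_1 = 993^2 mod 2821 = 1520. Reached i = s−1 = 1 without hitting −1: 1916 is a Miller–Rabin witness and 2821 is composite.
Base 2497: x_0 = 2497^705 mod 2821 = 1301. x_0 is neither 1 nor 2820, so continue squaring. x_1 = 1301^2 mod 2821 = 1. x_1 = 1 but x_0 ≠ ±1, a nontrivial square root of 1 — 2497 is a witness and 2821 is composite.
Base 2553: x_0 = 2553^705 mod 2821 = 1084. x_0 is neither 1 nor 2820, so continue squaring. x_1 = 1084^2 mod 2821 = 1520. Reached i = s−1 = 1 without hitting −1: 2553 is a Miller–Rabin witness and 2821 is composite.
The smallest witness among the given bases is 1916.

1916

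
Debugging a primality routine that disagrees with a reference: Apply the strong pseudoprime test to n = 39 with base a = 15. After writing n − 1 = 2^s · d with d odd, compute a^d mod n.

n − 1 = 38 = 2^1 · 19, so s = 1 and d = 19.
15^19 mod 39 = 24.

24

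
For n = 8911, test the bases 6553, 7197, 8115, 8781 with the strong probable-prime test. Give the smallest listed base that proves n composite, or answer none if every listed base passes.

7197

n − 1 = 8910 = 2^1 · 4455, so s = 1 and d = 4455.
Base 6553: x_0 = 6553^4455 mod 8911 = 1. x_0 = 1, so 6553 is not a witness.
Base 7197: x_0 = 7197^4455 mod 8911 = 6364. x_0 ∉ {1, 8910} and s = 1, so 7197 is a Miller–Rabin witness and 8911 is composite.
Base 8115: x_0 = 8115^4455 mod 8911 = 6364. x_0 ∉ {1, 8910} and s = 1, so 8115 is a Miller–Rabin witness and 8911 is composite.
Base 8781: x_0 = 8781^4455 mod 8911 = 8644. x_0 ∉ {1, 8910} and s = 1, so 8781 is a Miller–Rabin witness and 8911 is composite.
The smallest witness among the given bases is 7197.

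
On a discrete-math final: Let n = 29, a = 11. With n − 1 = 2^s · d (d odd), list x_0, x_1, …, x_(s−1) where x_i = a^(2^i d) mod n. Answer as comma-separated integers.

12, 28

n − 1 = 28 = 2^2 · 7, so s = 2 and d = 7.
x_0 = 11^7 mod 29 = 12.
x_1 = 12^2 mod 29 = 28.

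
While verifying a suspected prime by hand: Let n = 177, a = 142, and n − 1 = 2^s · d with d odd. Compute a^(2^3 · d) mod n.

n − 1 = 176 = 2^4 · 11, so s = 4 and d = 11.
By repeated squaring, 142^11 ≡ 67 (mod 177).
x_0 = 67.
x_1 = 67^2 mod 177 = 64.
x_2 = 64^2 mod 177 = 25.
x_3 = 25^2 mod 177 = 94.

94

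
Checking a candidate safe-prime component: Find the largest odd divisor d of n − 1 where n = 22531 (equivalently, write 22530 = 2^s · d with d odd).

Halving: 22530 → 11265; 11265 is odd.
So 22530 = 2^1 · 11265.

11265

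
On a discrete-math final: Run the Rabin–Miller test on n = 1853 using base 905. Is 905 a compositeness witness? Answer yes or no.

n − 1 = 1852 = 2^2 · 463, so s = 2 and d = 463.
x_0 = 905^463 mod 1853 = 948.
x_0 is neither 1 nor 1852, so continue squaring.
x_1 = 948^2 mod 1853 = 1852.
x_1 ≡ −1, so 905 is not a witness.

no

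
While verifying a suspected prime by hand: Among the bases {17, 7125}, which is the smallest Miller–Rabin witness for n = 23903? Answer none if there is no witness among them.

n − 1 = 23902 = 2^1 · 11951, so s = 1 and d = 11951.
Base 17: x_0 = 17^11951 mod 23903 = 18398. x_0 ∉ {1, 23902} and s = 1, so 17 is a Miller–Rabin witness and 23903 is composite.
Base 7125: x_0 = 7125^11951 mod 23903 = 14605. x_0 ∉ {1, 23902} and s = 1, so 7125 is a Miller–Rabin witness and 23903 is composite.
The smallest witness among the given bases is 17.

17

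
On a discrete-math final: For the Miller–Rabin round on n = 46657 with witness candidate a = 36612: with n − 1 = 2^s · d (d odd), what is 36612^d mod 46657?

n − 1 = 46656 = 2^6 · 729, so s = 6 and d = 729.
Repeated squaring mod 46657: 36612^1 ≡ 36612, 36612^2 ≡ 29591, 36612^4 ≡ 15362, 36612^8 ≡ 46595, 36612^16 ≡ 3844, 36612^32 ≡ 32724, 36612^64 ≡ 35369, 36612^128 ≡ 45334, 36612^256 ≡ 24020, 36612^512 ≡ 46595.
729 = 512 + 128 + 64 + 16 + 8 + 1, so 36612^729 ≡ 46595·45334·35369·3844·46595·36612 ≡ 16249 (mod 46657).

16249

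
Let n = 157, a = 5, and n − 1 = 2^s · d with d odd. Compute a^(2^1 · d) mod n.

n − 1 = 156 = 2^2 · 39, so s = 2 and d = 39.
x_0 = 5^39 mod 157 = 129.
x_1 = 129^2 mod 157 = 156.

156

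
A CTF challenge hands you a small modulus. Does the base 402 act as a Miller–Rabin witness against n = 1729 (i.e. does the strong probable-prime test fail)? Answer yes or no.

no

n − 1 = 1728 = 2^6 · 27, so s = 6 and d = 27.
Repeated squaring mod 1729: 402^1 ≡ 402, 402^2 ≡ 807, 402^4 ≡ 1145, 402^8 ≡ 443, 402^16 ≡ 872.
27 = 16 + 8 + 2 + 1, so 402^27 ≡ 872·443·807·402 ≡ 1728 (mod 1729).
x_0 = 402^27 mod 1729 = 1728.
x_0 = 1728 ≡ −1, so 402 is not a witness.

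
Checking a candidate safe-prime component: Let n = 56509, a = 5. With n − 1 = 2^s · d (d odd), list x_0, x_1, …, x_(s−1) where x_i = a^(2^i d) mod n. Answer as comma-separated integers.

56508, 1

n − 1 = 56508 = 2^2 · 14127, so s = 2 and d = 14127.
x_0 = 5^14127 mod 56509 = 56508.
x_1 = 56508^2 mod 56509 = 1.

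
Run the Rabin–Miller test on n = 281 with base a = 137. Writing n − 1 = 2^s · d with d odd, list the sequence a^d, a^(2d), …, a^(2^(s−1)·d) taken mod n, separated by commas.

n − 1 = 280 = 2^3 · 35, so s = 3 and d = 35.
x_0 = 137^35 mod 281 = 53.
x_1 = 53^2 mod 281 = 280.
x_2 = 280^2 mod 281 = 1.

53, 280, 1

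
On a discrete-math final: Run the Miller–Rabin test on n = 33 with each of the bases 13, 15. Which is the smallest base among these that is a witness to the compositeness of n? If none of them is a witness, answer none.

n − 1 = 32 = 2^5 · 1, so s = 5 and d = 1.
Base 13: x_0 = 13^1 mod 33 = 13. x_0 is neither 1 nor 32, so continue squaring. x_1 = 13^2 mod 33 = 4. x_2 = 4^2 mod 33 = 16. x_3 = 16^2 mod 33 = 25. x_4 = 25^2 mod 33 = 31. Reached i = s−1 = 4 without hitting −1: 13 is a Miller–Rabin witness and 33 is composite.
Base 15: x_0 = 15^1 mod 33 = 15. x_0 is neither 1 nor 32, so continue squaring. x_1 = 15^2 mod 33 = 27. x_2 = 27^2 mod 33 = 3. x_3 = 3^2 mod 33 = 9. x_4 = 9^2 mod 33 = 15. Reached i = s−1 = 4 without hitting −1: 15 is a Miller–Rabin witness and 33 is composite.
The smallest witness among the given bases is 13.

13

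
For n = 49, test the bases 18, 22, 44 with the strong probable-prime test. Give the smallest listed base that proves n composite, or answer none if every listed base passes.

n − 1 = 48 = 2^4 · 3, so s = 4 and d = 3.
Base 18: x_0 = 18^3 mod 49 = 1. x_0 = 1, so 18 is not a witness.
Base 22: x_0 = 22^3 mod 49 = 15. x_0 is neither 1 nor 48, so continue squaring. x_1 = 15^2 mod 49 = 29. x_2 = 29^2 mod 49 = 8. x_3 = 8^2 mod 49 = 15. Reached i = s−1 = 3 without hitting −1: 22 is a Miller–Rabin witness and 49 is composite.
Base 44: x_0 = 44^3 mod 49 = 22. x_0 is neither 1 nor 48, so continue squaring. x_1 = 22^2 mod 49 = 43. x_2 = 43^2 mod 49 = 36. x_3 = 36^2 mod 49 = 22. Reached i = s−1 = 3 without hitting −1: 44 is a Miller–Rabin witness and 49 is composite.
The smallest witness among the given bases is 22.

22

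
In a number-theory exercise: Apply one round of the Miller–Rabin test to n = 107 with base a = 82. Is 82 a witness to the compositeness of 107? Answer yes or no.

n − 1 = 106 = 2^1 · 53, so s = 1 and d = 53.
Repeated squaring mod 107: 82^1 ≡ 82, 82^2 ≡ 90, 82^4 ≡ 75, 82^8 ≡ 61, 82^16 ≡ 83, 82^32 ≡ 41.
53 = 32 + 16 + 4 + 1, so 82^53 ≡ 41·83·75·82 ≡ 106 (mod 107).
x_0 = 82^53 mod 107 = 106.
x_0 = 106 ≡ −1, so 82 is not a witness.

no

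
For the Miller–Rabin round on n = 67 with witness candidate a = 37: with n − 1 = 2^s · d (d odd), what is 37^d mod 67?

n − 1 = 66 = 2^1 · 33, so s = 1 and d = 33.
37^33 mod 67 = 1.

1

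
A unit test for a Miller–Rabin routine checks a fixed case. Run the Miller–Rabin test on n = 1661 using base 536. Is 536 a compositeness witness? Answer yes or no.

n − 1 = 1660 = 2^2 · 415, so s = 2 and d = 415.
x_0 = 536^415 mod 1661 = 87.
x_0 is neither 1 nor 1660, so continue squaring.
x_1 = 87^2 mod 1661 = 925.
Reached i = s−1 = 1 without hitting −1: 536 is a Miller–Rabin witness and 1661 is composite.

yes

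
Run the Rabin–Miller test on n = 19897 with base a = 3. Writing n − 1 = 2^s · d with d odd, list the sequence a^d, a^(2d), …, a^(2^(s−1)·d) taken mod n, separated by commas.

n − 1 = 19896 = 2^3 · 2487, so s = 3 and d = 2487.
x_0 = 3^2487 mod 19897 = 8492.
x_1 = 8492^2 mod 19897 = 7336.
x_2 = 7336^2 mod 19897 = 15408.

8492, 7336, 15408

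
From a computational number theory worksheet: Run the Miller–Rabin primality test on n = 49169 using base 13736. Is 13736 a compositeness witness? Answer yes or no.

n − 1 = 49168 = 2^4 · 3073, so s = 4 and d = 3073.
x_0 = 13736^3073 mod 49169 = 17395.
x_0 is neither 1 nor 49168, so continue squaring.
x_1 = 17395^2 mod 49169 = 49168.
x_1 ≡ −1, so 13736 is not a witness.

no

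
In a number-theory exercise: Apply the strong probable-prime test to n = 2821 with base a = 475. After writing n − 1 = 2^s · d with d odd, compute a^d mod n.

n − 1 = 2820 = 2^2 · 705, so s = 2 and d = 705.
Repeated squaring mod 2821: 475^1 ≡ 475, 475^2 ≡ 2766, 475^4 ≡ 204, 475^8 ≡ 2122, 475^16 ≡ 568, 475^32 ≡ 1030, 475^64 ≡ 204, 475^128 ≡ 2122, 475^256 ≡ 568, 475^512 ≡ 1030.
705 = 512 + 128 + 64 + 1, so 475^705 ≡ 1030·2122·204·475 ≡ 125 (mod 2821).

125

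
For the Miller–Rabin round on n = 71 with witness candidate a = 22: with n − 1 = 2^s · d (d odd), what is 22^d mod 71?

70

n − 1 = 70 = 2^1 · 35, so s = 1 and d = 35.
By repeated squaring, 22^35 ≡ 70 (mod 71).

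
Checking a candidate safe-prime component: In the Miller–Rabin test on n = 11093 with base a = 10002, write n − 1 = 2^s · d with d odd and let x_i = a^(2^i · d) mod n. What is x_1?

11092

n − 1 = 11092 = 2^2 · 2773, so s = 2 and d = 2773.
x_0 = 10002^2773 mod 11093 = 1508.
x_1 = 1508^2 mod 11093 = 11092.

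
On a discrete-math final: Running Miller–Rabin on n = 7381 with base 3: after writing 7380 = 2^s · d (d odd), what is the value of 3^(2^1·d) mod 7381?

1

n − 1 = 7380 = 2^2 · 1845, so s = 2 and d = 1845.
x_0 = 3^1845 mod 7381 = 243.
x_1 = 243^2 mod 7381 = 1.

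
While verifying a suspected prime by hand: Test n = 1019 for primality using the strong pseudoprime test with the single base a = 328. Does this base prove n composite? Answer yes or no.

n − 1 = 1018 = 2^1 · 509, so s = 1 and d = 509.
x_0 = 328^509 mod 1019 = 1.
x_0 = 1, so 328 is not a witness.

no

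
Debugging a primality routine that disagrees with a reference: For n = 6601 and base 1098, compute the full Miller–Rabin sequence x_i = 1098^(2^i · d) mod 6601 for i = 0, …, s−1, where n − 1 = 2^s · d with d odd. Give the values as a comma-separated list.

n − 1 = 6600 = 2^3 · 825, so s = 3 and d = 825.
x_0 = 1098^825 mod 6601 = 4829.
x_1 = 4829^2 mod 6601 = 4509.
x_2 = 4509^2 mod 6601 = 1.

4829, 4509, 1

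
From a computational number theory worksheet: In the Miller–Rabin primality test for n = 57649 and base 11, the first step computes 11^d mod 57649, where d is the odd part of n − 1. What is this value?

57648

n − 1 = 57648 = 2^4 · 3603, so s = 4 and d = 3603.
Repeated squaring mod 57649: 11^1 ≡ 11, 11^2 ≡ 121, 11^4 ≡ 14641, 11^8 ≡ 19899, 11^16 ≡ 36869, 11^32 ≡ 17390, 11^64 ≡ 43095, 11^128 ≡ 16490, 11^256 ≡ 47416, 11^512 ≡ 23705, 11^1024 ≡ 22222, 11^2048 ≡ 53599.
3603 = 2048 + 1024 + 512 + 16 + 2 + 1, so 11^3603 ≡ 53599·22222·23705·36869·121·11 ≡ 57648 (mod 57649).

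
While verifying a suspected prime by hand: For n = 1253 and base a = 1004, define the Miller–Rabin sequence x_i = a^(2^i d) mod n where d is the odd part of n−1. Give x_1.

n − 1 = 1252 = 2^2 · 313, so s = 2 and d = 313.
Repeated squaring mod 1253: 1004^1 ≡ 1004, 1004^2 ≡ 604, 1004^4 ≡ 193, 1004^8 ≡ 912, 1004^16 ≡ 1005, 1004^32 ≡ 107, 1004^64 ≡ 172, 1004^128 ≡ 765, 1004^256 ≡ 74.
313 = 256 + 32 + 16 + 8 + 1, so 1004^313 ≡ 74·107·1005·912·1004 ≡ 185 (mod 1253).
x_0 = 185.
x_1 = 185^2 mod 1253 = 394.

394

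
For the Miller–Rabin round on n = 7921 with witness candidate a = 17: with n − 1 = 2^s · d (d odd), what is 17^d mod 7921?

n − 1 = 7920 = 2^4 · 495, so s = 4 and d = 495.
17^495 mod 7921 = 500.

500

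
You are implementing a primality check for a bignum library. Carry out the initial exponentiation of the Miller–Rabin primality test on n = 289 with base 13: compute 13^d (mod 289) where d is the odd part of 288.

n − 1 = 288 = 2^5 · 9, so s = 5 and d = 9.
By repeated squaring, 13^9 ≡ 132 (mod 289).

132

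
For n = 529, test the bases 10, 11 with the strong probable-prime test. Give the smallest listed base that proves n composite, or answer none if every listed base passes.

10

n − 1 = 528 = 2^4 · 33, so s = 4 and d = 33.
Base 10: x_0 = 10^33 mod 529 = 252. x_0 is neither 1 nor 528, so continue squaring. x_1 = 252^2 mod 529 = 24. x_2 = 24^2 mod 529 = 47. x_3 = 47^2 mod 529 = 93. Reached i = s−1 = 3 without hitting −1: 10 is a Miller–Rabin witness and 529 is composite.
Base 11: x_0 = 11^33 mod 529 = 22. x_0 is neither 1 nor 528, so continue squaring. x_1 = 22^2 mod 529 = 484. x_2 = 484^2 mod 529 = 438. x_3 = 438^2 mod 529 = 346. Reached i = s−1 = 3 without hitting −1: 11 is a Miller–Rabin witness and 529 is composite.
The smallest witness among the given bases is 10.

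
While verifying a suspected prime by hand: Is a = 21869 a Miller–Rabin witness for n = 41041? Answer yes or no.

n − 1 = 41040 = 2^4 · 2565, so s = 4 and d = 2565.
x_0 = 21869^2565 mod 41041 = 1.
x_0 = 1, so 21869 is not a witness.

no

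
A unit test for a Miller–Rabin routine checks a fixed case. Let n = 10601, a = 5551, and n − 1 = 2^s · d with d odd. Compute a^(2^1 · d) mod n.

1

n − 1 = 10600 = 2^3 · 1325, so s = 3 and d = 1325.
x_0 = 5551^1325 mod 10601 = 10600.
x_1 = 10600^2 mod 10601 = 1.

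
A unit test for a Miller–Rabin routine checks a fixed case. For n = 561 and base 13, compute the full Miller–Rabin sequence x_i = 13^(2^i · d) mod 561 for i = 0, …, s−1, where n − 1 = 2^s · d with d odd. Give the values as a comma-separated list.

208, 67, 1, 1

n − 1 = 560 = 2^4 · 35, so s = 4 and d = 35.
x_0 = 13^35 mod 561 = 208.
x_1 = 208^2 mod 561 = 67.
x_2 = 67^2 mod 561 = 1.
x_3 = 1^2 mod 561 = 1.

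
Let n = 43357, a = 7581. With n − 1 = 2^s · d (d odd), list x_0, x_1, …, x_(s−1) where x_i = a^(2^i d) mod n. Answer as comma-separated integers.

n − 1 = 43356 = 2^2 · 10839, so s = 2 and d = 10839.
x_0 = 7581^10839 mod 43357 = 41176.
x_1 = 41176^2 mod 43357 = 30848.

41176, 30848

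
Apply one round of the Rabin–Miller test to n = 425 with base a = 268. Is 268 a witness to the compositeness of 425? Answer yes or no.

no

n − 1 = 424 = 2^3 · 53, so s = 3 and d = 53.
Repeated squaring mod 425: 268^1 ≡ 268, 268^2 ≡ 424, 268^4 ≡ 1, 268^8 ≡ 1, 268^16 ≡ 1, 268^32 ≡ 1.
53 = 32 + 16 + 4 + 1, so 268^53 ≡ 1·1·1·268 ≡ 268 (mod 425).
x_0 = 268^53 mod 425 = 268.
x_0 is neither 1 nor 424, so continue squaring.
x_1 = 268^2 mod 425 = 424.
x_1 ≡ −1, so 268 is not a witness.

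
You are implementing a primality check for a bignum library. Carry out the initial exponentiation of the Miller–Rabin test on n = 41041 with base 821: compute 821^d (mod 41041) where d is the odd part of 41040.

n − 1 = 41040 = 2^4 · 2565, so s = 4 and d = 2565.
Repeated squaring mod 41041: 821^1 ≡ 821, 821^2 ≡ 17385, 821^4 ≡ 12301, 821^8 ≡ 37475, 821^16 ≡ 34687, 821^32 ≡ 30013, 821^64 ≡ 12301, 821^128 ≡ 37475, 821^256 ≡ 34687, 821^512 ≡ 30013, 821^1024 ≡ 12301, 821^2048 ≡ 37475.
2565 = 2048 + 512 + 4 + 1, so 821^2565 ≡ 37475·30013·12301·821 ≡ 30997 (mod 41041).

30997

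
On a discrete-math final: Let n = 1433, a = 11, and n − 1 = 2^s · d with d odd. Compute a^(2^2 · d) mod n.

n − 1 = 1432 = 2^3 · 179, so s = 3 and d = 179.
x_0 = 11^179 mod 1433 = 891.
x_1 = 891^2 mod 1433 = 1432.
x_2 = 1432^2 mod 1433 = 1.

1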